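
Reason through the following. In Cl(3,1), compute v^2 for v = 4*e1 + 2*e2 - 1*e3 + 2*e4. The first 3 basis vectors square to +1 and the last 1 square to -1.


v^2 = sum of c_i^2 * e_i^2
Positive signature terms (e_i^2 = +1): 4^2 + 2^2 + (-1)^2 = 21
Negative signature terms (e_j^2 = -1): 2^2 = 4
v^2 = 21 - 4 = 17


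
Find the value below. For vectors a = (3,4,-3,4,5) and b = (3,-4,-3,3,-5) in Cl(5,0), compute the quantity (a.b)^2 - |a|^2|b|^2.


a . b = 3*3 + 4*(-4) + (-3)*(-3) + 4*3 + 5*(-5)
= 9 + (-16) + 9 + 12 + (-25) = -11
|a|^2 = 3^2 + 4^2 + (-3)^2 + 4^2 + 5^2 = 75
|b|^2 = 3^2 + (-4)^2 + (-3)^2 + 3^2 + (-5)^2 = 68
(a.b)^2 = (-11)^2 = 121
|a|^2 * |b|^2 = 75 * 68 = 5100
Result = 121 - 5100 = -4979


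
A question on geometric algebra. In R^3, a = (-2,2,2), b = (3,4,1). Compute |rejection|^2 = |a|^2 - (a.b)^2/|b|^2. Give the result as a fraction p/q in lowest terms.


|a|^2 = (-2)^2 + 2^2 + 2^2 = 12
|b|^2 = 3^2 + 4^2 + 1^2 = 26
a . b = (-2)*3 + 2*4 + 2*1 = 4
(a.b)^2 = 4^2 = 16
|rej|^2 = 12 - 16/26
= (312 - 16)/26
= 296/26
In lowest terms: 148/13


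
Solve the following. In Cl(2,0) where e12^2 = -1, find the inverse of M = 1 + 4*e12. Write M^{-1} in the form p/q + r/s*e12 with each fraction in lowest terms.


M = 1 + 4*e12, where e12^2 = -1.
Since M commutes with its reverse ~M = a - b*e12, M * ~M = a^2 - b^2*e12^2 = a^2 + b^2.
So M^{-1} = ~M / (a^2 + b^2) = (a - b*e12)/(a^2 + b^2).
a^2 + b^2 = 1 + 16 = 17
Scalar part = 1/17 = 1/17
Bivector coeff = -4/17 = -4/17
M^{-1} = 1/17 - 4/17*e12


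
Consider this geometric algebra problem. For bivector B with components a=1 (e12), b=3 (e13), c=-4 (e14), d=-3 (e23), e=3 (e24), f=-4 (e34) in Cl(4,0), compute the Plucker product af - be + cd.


Plucker relation: af - be + cd
a*f = 1*(-4) = -4
b*e = 3*3 = 9
c*d = (-4)*(-3) = 12
af - be + cd = -4 - 9 + 12
= -1


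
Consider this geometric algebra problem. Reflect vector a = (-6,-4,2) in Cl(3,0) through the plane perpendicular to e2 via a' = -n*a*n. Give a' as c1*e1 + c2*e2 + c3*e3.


Reflection formula: a' = -n*a*n, with n = e2 (unit vector, n^2 = 1).
For reflection through hyperplane perp to e2:
The component along e2 flips sign, others stay.
a = (-6, -4, 2)
a' = (-6, 4, 2)
a' = -6*e1 + 4*e2 + 2*e3


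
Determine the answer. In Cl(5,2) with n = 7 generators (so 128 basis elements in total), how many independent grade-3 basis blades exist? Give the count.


Number of grade-k basis blades in Cl(p,q) with n = p + q is C(n, k).
n = 5 + 2 = 7
C(7, 3) = 7! / (3! * 4!)
= 5040 / (6 * 24)
= 35


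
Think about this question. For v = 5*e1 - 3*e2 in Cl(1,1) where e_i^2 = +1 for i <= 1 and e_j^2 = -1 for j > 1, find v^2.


v^2 = sum of c_i^2 * e_i^2
Positive signature terms (e_i^2 = +1): 5^2 = 25
Negative signature terms (e_j^2 = -1): (-3)^2 = 9
v^2 = 25 - 9 = 16


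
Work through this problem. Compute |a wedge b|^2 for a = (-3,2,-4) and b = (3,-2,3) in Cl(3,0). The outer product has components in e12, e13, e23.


a wedge b = (a1*b2 - a2*b1)*e12 + (a1*b3 - a3*b1)*e13 + (a2*b3 - a3*b2)*e23
e12 coeff: (-3)*(-2) - 2*3 = 6 - 6 = 0
e13 coeff: (-3)*3 - (-4)*3 = -9 - (-12) = 3
e23 coeff: 2*3 - (-4)*(-2) = 6 - 8 = -2
|a wedge b|^2 = 0^2 + 3^2 + (-2)^2
= 0 + 9 + 4
= 13


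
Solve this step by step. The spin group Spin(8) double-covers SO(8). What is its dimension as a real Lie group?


Spin(n) double-covers SO(n); both have Lie algebra so(n) of dimension n(n-1)/2.
n = 8
n(n-1) = 8 * 7 = 56
dim Spin(8) = 56/2 = 28


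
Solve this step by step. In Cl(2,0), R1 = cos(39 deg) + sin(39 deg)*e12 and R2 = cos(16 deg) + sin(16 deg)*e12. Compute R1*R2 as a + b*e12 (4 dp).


Same-plane rotors commute and their half-angles add:
R1*R2 = cos(a1 + a2) + sin(a1 + a2)*e12.
a1 + a2 = 39 + 16 = 55 deg
cos(55 deg) = 0.5736
sin(55 deg) = 0.8192
R1*R2 = 0.5736 + 0.8192*e12


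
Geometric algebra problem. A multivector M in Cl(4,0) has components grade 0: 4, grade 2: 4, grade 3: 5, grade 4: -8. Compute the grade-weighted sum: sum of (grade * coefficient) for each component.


Grade-weighted sum = sum of grade_k * coefficient_k
0*4 = 0
2*4 = 8
3*5 = 15
4*(-8) = -32
Total = 0 + 8 + 15 + (-32) = -9


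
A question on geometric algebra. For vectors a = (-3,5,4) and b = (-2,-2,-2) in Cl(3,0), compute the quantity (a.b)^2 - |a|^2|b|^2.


a . b = (-3)*(-2) + 5*(-2) + 4*(-2)
= 6 + (-10) + (-8) = -12
|a|^2 = (-3)^2 + 5^2 + 4^2 = 50
|b|^2 = (-2)^2 + (-2)^2 + (-2)^2 = 12
(a.b)^2 = (-12)^2 = 144
|a|^2 * |b|^2 = 50 * 12 = 600
Result = 144 - 600 = -456


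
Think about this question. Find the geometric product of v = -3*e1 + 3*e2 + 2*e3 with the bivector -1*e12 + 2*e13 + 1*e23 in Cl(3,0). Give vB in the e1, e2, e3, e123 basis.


vB has grade-1 (vector) and grade-3 (trivector) parts: vB = (v _| B) + (v ^ B).
Vector part <vB>_1:
  e1: -v2*b12 - v3*b13 = -(3)*(-1) - (2)*(2) = -1
  e2: v1*b12 - v3*b23 = (-3)*(-1) - (2)*(1) = 1
  e3: v1*b13 + v2*b23 = (-3)*(2) + (3)*(1) = -3
Trivector part <vB>_3:
  e123: v1*b23 - v2*b13 + v3*b12 = (-3)*(1) - (3)*(2) + (2)*(-1) = -11
vB = -1*e1 + 1*e2 - 3*e3 - 11*e123


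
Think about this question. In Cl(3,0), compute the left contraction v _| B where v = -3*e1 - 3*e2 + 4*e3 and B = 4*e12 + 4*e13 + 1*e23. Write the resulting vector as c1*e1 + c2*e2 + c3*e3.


Left contraction v _| B = <vB>_1 (grade-1 part of the geometric product vB).
Using e1_|e12 = e2, e2_|e12 = -e1, e1_|e13 = e3, e3_|e13 = -e1, e2_|e23 = e3, e3_|e23 = -e2:
e1 coeff: -v2*b12 - v3*b13 = -(-3)*(4) - (4)*(4) = -4
e2 coeff: v1*b12 - v3*b23 = (-3)*(4) - (4)*(1) = -16
e3 coeff: v1*b13 + v2*b23 = (-3)*(4) + (-3)*(1) = -15
v _| B = -4*e1 - 16*e2 - 15*e3


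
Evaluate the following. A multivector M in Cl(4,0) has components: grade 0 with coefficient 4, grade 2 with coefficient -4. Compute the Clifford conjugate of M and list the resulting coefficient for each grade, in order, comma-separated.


Clifford conjugate sign for grade k: (-1)^(k(k+1)/2)
Grade 0: (-1)^(0*1/2) = (-1)^0 = 1, coeff 4 -> 4
Grade 2: (-1)^(2*3/2) = (-1)^3 = -1, coeff -4 -> 4
Conjugated coefficients: 4, 4


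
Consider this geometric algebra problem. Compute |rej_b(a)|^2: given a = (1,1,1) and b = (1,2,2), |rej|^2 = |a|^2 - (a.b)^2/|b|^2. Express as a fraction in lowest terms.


|a|^2 = 1^2 + 1^2 + 1^2 = 3
|b|^2 = 1^2 + 2^2 + 2^2 = 9
a . b = 1*1 + 1*2 + 1*2 = 5
(a.b)^2 = 5^2 = 25
|rej|^2 = 3 - 25/9
= (27 - 25)/9
= 2/9
In lowest terms: 2/9


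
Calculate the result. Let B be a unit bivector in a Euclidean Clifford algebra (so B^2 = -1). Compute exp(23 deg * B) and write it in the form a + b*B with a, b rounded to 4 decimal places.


For a unit bivector B with B^2 = -1, the exponential series gives
e^(theta*B) = cos(theta) + sin(theta)*B (the GA analogue of Euler's formula).
theta = 23 degrees = 0.401426 rad
cos(23 deg) = 0.9205
sin(23 deg) = 0.3907
exp(theta*B) = 0.9205 + 0.3907*B


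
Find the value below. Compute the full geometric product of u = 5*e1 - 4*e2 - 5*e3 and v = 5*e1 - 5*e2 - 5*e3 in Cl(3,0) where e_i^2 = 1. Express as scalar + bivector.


In Cl(3,0): e_i^2 = 1, e_ie_j = -e_je_i for i != j.
Scalar part = u . v = 5*5 + (-4)*(-5) + (-5)*(-5)
= 25 + 20 + 25 = 70
e12 coeff = 5*(-5) - (-4)*5 = -25 - (-20) = -5
e13 coeff = 5*(-5) - (-5)*5 = -25 - (-25) = 0
e23 coeff = (-4)*(-5) - (-5)*(-5) = 20 - 25 = -5
uv = 70 - 5*e12 + 0*e13 - 5*e23


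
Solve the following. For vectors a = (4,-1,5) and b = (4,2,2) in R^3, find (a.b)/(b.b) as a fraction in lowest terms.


Projection coefficient = (a . b) / (b . b)
a . b = 4*4 + (-1)*2 + 5*2
= 16 + (-2) + 10 = 24
b . b = 4^2 + 2^2 + 2^2
= 16 + 4 + 4 = 24
Coefficient = 24/24
In lowest terms: 1/1


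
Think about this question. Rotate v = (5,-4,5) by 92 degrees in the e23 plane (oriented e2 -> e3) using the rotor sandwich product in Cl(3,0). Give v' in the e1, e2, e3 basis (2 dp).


Rotor R = cos(46deg) - sin(46deg)*e23
Rotation angle theta = 2 * 46 = 92 degrees in the e23 plane (e2 -> e3).
The component perpendicular to the plane (e1) is invariant: v'_1 = v1 = 5.00
cos(92deg) = -0.0349, sin(92deg) = 0.9994
v'_2 = v2*cos(theta) - v3*sin(theta) = -4*(-0.0349) - 5*0.9994 = -4.86
v'_3 = v2*sin(theta) + v3*cos(theta) = -4*0.9994 + 5*(-0.0349) = -4.17
v' = 5.00*e1 - 4.86*e2 - 4.17*e3


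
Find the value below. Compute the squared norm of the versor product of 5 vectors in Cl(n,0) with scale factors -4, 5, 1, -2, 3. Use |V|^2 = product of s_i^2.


Each vector v_i has |v_i|^2 = s_i^2
Squared scales: (-4)^2 = 16, 5^2 = 25, 1^2 = 1, (-2)^2 = 4, 3^2 = 9
|V|^2 = 16 * 25 * 1 * 4 * 9
= 14400


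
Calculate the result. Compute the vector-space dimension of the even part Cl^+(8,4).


Even subalgebra dimension = 2^(n-1)
n = 8 + 4 = 12
2^(12 - 1) = 2^11 = 2048
Verification: sum of C(12,k) for even k = 1 + 66 + 495 + 924 + 495 + 66 + 1 = 2048
Result = 2048


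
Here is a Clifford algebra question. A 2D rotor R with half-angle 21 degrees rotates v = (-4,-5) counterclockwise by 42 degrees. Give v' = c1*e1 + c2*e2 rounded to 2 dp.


Rotor R = cos(21deg) - sin(21deg)*e12
Rotation angle theta = 2 * 21 = 42 degrees
v' = R*v*~R rotates v by theta.
cos(42deg) = 0.7431, sin(42deg) = 0.6691
v'_1 = -4*cos(42deg) - (-5)*sin(42deg)
= -4*0.7431 - (-5)*0.6691
= 0.37
v'_2 = -4*sin(42deg) + (-5)*cos(42deg)
= -4*0.6691 + (-5)*0.7431
= -6.39
v' = 0.37*e1 - 6.39*e2


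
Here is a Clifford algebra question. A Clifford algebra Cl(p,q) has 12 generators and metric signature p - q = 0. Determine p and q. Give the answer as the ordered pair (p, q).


We need p + q = 12 and p - q = 0.
Adding: 2p = 12 + 0 = 12, so p = 6.
Then q = 12 - 6 = 6.
(p, q) = (6, 6)


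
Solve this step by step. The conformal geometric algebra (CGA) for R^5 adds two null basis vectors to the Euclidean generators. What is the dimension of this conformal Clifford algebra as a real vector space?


The conformal model of R^5 uses Cl(6,1): the 5 Euclidean generators plus two extra orthogonal generators e+ (e+^2 = +1) and e- (e-^2 = -1), from which the null vectors e0, einf are built.
Number of generators m = 5 + 2 = 7.
dim Cl(p,q) = 2^m = 2^7 = 128


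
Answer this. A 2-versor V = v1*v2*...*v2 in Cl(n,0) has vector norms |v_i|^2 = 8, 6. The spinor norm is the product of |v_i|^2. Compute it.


Spinor norm N(V) = |v1|^2 * |v2|^2 * ... * |v2|^2
= 8 * 6
Running product: 8, 48
N(V) = 48


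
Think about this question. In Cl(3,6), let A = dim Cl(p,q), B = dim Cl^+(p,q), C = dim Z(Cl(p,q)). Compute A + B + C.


n = 3 + 6 = 9
Total dim = 2^9 = 512
Even subalgebra dim = 2^8 = 256
n is odd, so center dim = 2
Sum = 512 + 256 + 2 = 770


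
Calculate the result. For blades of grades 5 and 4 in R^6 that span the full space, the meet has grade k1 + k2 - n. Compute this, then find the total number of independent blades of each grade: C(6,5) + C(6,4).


Meet grade = grade(A) + grade(B) - n
= 5 + 4 - 6 = 3
C(6,5) = 6
C(6,4) = 15
dim_A + dim_B = 6 + 15 = 21


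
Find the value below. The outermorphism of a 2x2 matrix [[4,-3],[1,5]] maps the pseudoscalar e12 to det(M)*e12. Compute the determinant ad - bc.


The outermorphism of a linear map f sends e1^e2 to f(e1)^f(e2).
f(e1) = 4*e1 + 1*e2
f(e2) = -3*e1 + 5*e2
f(e1) ^ f(e2) = (4*e1 + 1*e2) ^ (-3*e1 + 5*e2)
= 4*5*e12 + 1*(-3)*e21
= (20 - (-3))*e12
= 23*e12
Coefficient = 23


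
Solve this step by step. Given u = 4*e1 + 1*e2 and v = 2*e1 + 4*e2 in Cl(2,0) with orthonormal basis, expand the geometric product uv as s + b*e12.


Expand: (4*e1 + 1*e2)(2*e1 + 4*e2)
= 4*2*e1e1 + 4*4*e1e2 + 1*2*e2e1 + 1*4*e2e2
Using e1^2 = e2^2 = 1, e2e1 = -e1e2:
Scalar part s = 4*2 + 1*4 = 8 + 4 = 12
Bivector part b = 4*4 - 1*2 = 16 - 2 = 14
uv = 12 + 14*e12


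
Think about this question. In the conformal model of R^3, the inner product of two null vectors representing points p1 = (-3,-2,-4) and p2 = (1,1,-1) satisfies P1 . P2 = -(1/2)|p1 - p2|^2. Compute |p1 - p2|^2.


p1 - p2 = (-4, -3, -3)
|p1 - p2|^2 = (-4)^2 + (-3)^2 + (-3)^2
= 16 + 9 + 9
= 34


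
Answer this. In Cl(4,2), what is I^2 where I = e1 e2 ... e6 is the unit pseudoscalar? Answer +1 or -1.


The pseudoscalar I = e1...e_n (product of all n generators) of Cl(p,q) satisfies I^2 = (-1)^(q + n(n-1)/2).
p = 4, q = 2, n = p + q = 6
n(n-1)/2 = 6 * 5 / 2 = 15
Exponent = q + n(n-1)/2 = 2 + 15 = 17
I^2 = (-1)^17 = -1


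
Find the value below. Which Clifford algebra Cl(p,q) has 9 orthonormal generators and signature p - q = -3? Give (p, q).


We need p + q = 9 and p - q = -3.
Adding: 2p = 9 + (-3) = 6, so p = 3.
Then q = 9 - 3 = 6.
(p, q) = (3, 6)


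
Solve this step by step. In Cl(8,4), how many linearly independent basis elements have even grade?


Even subalgebra dimension = 2^(n-1)
n = 8 + 4 = 12
2^(12 - 1) = 2^11 = 2048
Verification: sum of C(12,k) for even k = 1 + 66 + 495 + 924 + 495 + 66 + 1 = 2048
Result = 2048


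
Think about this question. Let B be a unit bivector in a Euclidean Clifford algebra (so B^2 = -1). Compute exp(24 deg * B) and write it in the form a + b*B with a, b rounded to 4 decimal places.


For a unit bivector B with B^2 = -1, the exponential series gives
e^(theta*B) = cos(theta) + sin(theta)*B (the GA analogue of Euler's formula).
theta = 24 degrees = 0.418879 rad
cos(24 deg) = 0.9135
sin(24 deg) = 0.4067
exp(theta*B) = 0.9135 + 0.4067*B


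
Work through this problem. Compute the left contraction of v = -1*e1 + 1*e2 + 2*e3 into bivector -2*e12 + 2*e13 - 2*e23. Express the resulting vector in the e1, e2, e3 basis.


Left contraction v _| B = <vB>_1 (grade-1 part of the geometric product vB).
Using e1_|e12 = e2, e2_|e12 = -e1, e1_|e13 = e3, e3_|e13 = -e1, e2_|e23 = e3, e3_|e23 = -e2:
e1 coeff: -v2*b12 - v3*b13 = -(1)*(-2) - (2)*(2) = -2
e2 coeff: v1*b12 - v3*b23 = (-1)*(-2) - (2)*(-2) = 6
e3 coeff: v1*b13 + v2*b23 = (-1)*(2) + (1)*(-2) = -4
v _| B = -2*e1 + 6*e2 - 4*e3


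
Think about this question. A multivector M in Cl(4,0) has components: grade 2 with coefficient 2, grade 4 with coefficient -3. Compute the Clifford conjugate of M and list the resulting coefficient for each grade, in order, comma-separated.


Clifford conjugate sign for grade k: (-1)^(k(k+1)/2)
Grade 2: (-1)^(2*3/2) = (-1)^3 = -1, coeff 2 -> -2
Grade 4: (-1)^(4*5/2) = (-1)^10 = 1, coeff -3 -> -3
Conjugated coefficients: -2, -3


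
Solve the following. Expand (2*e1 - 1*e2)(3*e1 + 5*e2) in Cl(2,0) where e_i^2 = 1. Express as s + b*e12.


Expand: (2*e1 - 1*e2)(3*e1 + 5*e2)
= 2*3*e1e1 + 2*5*e1e2 + (-1)*3*e2e1 + (-1)*5*e2e2
Using e1^2 = e2^2 = 1, e2e1 = -e1e2:
Scalar part s = 2*3 + (-1)*5 = 6 + (-5) = 1
Bivector part b = 2*5 - (-1)*3 = 10 - (-3) = 13
uv = 1 + 13*e12


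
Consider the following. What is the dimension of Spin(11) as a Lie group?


Spin(n) double-covers SO(n); both have Lie algebra so(n) of dimension n(n-1)/2.
n = 11
n(n-1) = 11 * 10 = 110
dim Spin(11) = 110/2 = 55


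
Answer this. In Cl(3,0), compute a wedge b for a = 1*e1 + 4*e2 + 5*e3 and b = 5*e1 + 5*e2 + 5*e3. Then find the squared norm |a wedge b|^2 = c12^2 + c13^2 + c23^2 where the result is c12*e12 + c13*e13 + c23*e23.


a wedge b = (a1*b2 - a2*b1)*e12 + (a1*b3 - a3*b1)*e13 + (a2*b3 - a3*b2)*e23
e12 coeff: 1*5 - 4*5 = 5 - 20 = -15
e13 coeff: 1*5 - 5*5 = 5 - 25 = -20
e23 coeff: 4*5 - 5*5 = 20 - 25 = -5
|a wedge b|^2 = (-15)^2 + (-20)^2 + (-5)^2
= 225 + 400 + 25
= 650


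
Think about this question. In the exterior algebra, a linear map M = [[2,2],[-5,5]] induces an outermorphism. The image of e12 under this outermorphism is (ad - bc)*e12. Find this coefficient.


The outermorphism of a linear map f sends e1^e2 to f(e1)^f(e2).
f(e1) = 2*e1 - 5*e2
f(e2) = 2*e1 + 5*e2
f(e1) ^ f(e2) = (2*e1 - 5*e2) ^ (2*e1 + 5*e2)
= 2*5*e12 + (-5)*2*e21
= (10 - (-10))*e12
= 20*e12
Coefficient = 20


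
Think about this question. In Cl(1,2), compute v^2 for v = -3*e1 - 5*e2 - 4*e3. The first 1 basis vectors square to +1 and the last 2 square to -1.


v^2 = sum of c_i^2 * e_i^2
Positive signature terms (e_i^2 = +1): (-3)^2 = 9
Negative signature terms (e_j^2 = -1): (-5)^2 + (-4)^2 = 41
v^2 = 9 - 41 = -32


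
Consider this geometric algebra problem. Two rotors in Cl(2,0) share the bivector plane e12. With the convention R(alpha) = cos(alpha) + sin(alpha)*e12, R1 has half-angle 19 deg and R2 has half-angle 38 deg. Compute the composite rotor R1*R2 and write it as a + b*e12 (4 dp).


Same-plane rotors commute and their half-angles add:
R1*R2 = cos(a1 + a2) + sin(a1 + a2)*e12.
a1 + a2 = 19 + 38 = 57 deg
cos(57 deg) = 0.5446
sin(57 deg) = 0.8387
R1*R2 = 0.5446 + 0.8387*e12


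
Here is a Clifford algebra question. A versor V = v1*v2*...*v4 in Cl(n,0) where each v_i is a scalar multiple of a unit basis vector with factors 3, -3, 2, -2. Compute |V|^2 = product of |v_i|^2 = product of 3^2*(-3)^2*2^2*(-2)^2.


Each vector v_i has |v_i|^2 = s_i^2
Squared scales: 3^2 = 9, (-3)^2 = 9, 2^2 = 4, (-2)^2 = 4
|V|^2 = 9 * 9 * 4 * 4
= 1296


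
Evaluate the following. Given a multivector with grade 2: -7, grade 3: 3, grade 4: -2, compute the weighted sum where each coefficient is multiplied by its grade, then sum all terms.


Grade-weighted sum = sum of grade_k * coefficient_k
2*(-7) = -14
3*3 = 9
4*(-2) = -8
Total = -14 + 9 + (-8) = -13


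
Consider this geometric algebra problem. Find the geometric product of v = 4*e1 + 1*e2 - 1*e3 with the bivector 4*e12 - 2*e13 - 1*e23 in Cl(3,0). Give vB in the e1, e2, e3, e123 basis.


vB has grade-1 (vector) and grade-3 (trivector) parts: vB = (v _| B) + (v ^ B).
Vector part <vB>_1:
  e1: -v2*b12 - v3*b13 = -(1)*(4) - (-1)*(-2) = -6
  e2: v1*b12 - v3*b23 = (4)*(4) - (-1)*(-1) = 15
  e3: v1*b13 + v2*b23 = (4)*(-2) + (1)*(-1) = -9
Trivector part <vB>_3:
  e123: v1*b23 - v2*b13 + v3*b12 = (4)*(-1) - (1)*(-2) + (-1)*(4) = -6
vB = -6*e1 + 15*e2 - 9*e3 - 6*e123


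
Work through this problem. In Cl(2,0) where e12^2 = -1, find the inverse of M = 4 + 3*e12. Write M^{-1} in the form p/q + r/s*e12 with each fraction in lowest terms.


M = 4 + 3*e12, where e12^2 = -1.
Since M commutes with its reverse ~M = a - b*e12, M * ~M = a^2 - b^2*e12^2 = a^2 + b^2.
So M^{-1} = ~M / (a^2 + b^2) = (a - b*e12)/(a^2 + b^2).
a^2 + b^2 = 16 + 9 = 25
Scalar part = 4/25 = 4/25
Bivector coeff = -3/25 = -3/25
M^{-1} = 4/25 - 3/25*e12


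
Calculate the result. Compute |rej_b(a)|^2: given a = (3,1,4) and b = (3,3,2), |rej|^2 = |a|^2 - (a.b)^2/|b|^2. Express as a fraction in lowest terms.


|a|^2 = 3^2 + 1^2 + 4^2 = 26
|b|^2 = 3^2 + 3^2 + 2^2 = 22
a . b = 3*3 + 1*3 + 4*2 = 20
(a.b)^2 = 20^2 = 400
|rej|^2 = 26 - 400/22
= (572 - 400)/22
= 172/22
In lowest terms: 86/11


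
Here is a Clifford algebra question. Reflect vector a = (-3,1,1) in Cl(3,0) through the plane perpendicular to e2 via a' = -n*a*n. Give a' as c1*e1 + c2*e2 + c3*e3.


Reflection formula: a' = -n*a*n, with n = e2 (unit vector, n^2 = 1).
For reflection through hyperplane perp to e2:
The component along e2 flips sign, others stay.
a = (-3, 1, 1)
a' = (-3, -1, 1)
a' = -3*e1 - 1*e2 + 1*e3


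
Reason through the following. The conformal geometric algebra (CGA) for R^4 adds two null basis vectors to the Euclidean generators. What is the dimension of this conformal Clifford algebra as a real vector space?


The conformal model of R^4 uses Cl(5,1): the 4 Euclidean generators plus two extra orthogonal generators e+ (e+^2 = +1) and e- (e-^2 = -1), from which the null vectors e0, einf are built.
Number of generators m = 4 + 2 = 6.
dim Cl(p,q) = 2^m = 2^6 = 64


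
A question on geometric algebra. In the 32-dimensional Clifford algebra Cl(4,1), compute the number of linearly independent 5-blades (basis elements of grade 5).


Number of grade-k basis blades in Cl(p,q) with n = p + q is C(n, k).
n = 4 + 1 = 5
C(5, 5) = 5! / (5! * 0!)
= 120 / (120 * 1)
= 1


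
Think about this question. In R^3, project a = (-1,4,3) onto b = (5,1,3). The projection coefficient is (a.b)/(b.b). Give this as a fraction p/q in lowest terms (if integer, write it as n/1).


Projection coefficient = (a . b) / (b . b)
a . b = (-1)*5 + 4*1 + 3*3
= -5 + 4 + 9 = 8
b . b = 5^2 + 1^2 + 3^2
= 25 + 1 + 9 = 35
Coefficient = 8/35
In lowest terms: 8/35


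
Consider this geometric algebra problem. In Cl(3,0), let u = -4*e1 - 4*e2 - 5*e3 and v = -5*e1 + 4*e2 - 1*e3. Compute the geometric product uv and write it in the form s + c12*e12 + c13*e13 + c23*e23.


In Cl(3,0): e_i^2 = 1, e_ie_j = -e_je_i for i != j.
Scalar part = u . v = (-4)*(-5) + (-4)*4 + (-5)*(-1)
= 20 + (-16) + 5 = 9
e12 coeff = (-4)*4 - (-4)*(-5) = -16 - 20 = -36
e13 coeff = (-4)*(-1) - (-5)*(-5) = 4 - 25 = -21
e23 coeff = (-4)*(-1) - (-5)*4 = 4 - (-20) = 24
uv = 9 - 36*e12 - 21*e13 + 24*e23


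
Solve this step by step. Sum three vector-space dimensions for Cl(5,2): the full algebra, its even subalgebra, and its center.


n = 5 + 2 = 7
Total dim = 2^7 = 128
Even subalgebra dim = 2^6 = 64
n is odd, so center dim = 2
Sum = 128 + 64 + 2 = 194


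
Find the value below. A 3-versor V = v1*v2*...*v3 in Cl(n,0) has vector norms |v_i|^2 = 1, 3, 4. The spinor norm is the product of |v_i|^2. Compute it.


Spinor norm N(V) = |v1|^2 * |v2|^2 * ... * |v3|^2
= 1 * 3 * 4
Running product: 1, 3, 12
N(V) = 12


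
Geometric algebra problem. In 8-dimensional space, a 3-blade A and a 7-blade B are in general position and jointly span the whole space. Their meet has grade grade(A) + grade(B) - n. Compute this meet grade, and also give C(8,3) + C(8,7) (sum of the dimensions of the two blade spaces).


Meet grade = grade(A) + grade(B) - n
= 3 + 7 - 8 = 2
C(8,3) = 56
C(8,7) = 8
dim_A + dim_B = 56 + 8 = 64


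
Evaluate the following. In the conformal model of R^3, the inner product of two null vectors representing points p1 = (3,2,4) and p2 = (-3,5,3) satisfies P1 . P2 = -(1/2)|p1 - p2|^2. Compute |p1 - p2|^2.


p1 - p2 = (6, -3, 1)
|p1 - p2|^2 = 6^2 + (-3)^2 + 1^2
= 36 + 9 + 1
= 46


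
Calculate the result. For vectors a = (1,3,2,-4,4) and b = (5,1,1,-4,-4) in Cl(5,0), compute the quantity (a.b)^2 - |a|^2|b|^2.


a . b = 1*5 + 3*1 + 2*1 + (-4)*(-4) + 4*(-4)
= 5 + 3 + 2 + 16 + (-16) = 10
|a|^2 = 1^2 + 3^2 + 2^2 + (-4)^2 + 4^2 = 46
|b|^2 = 5^2 + 1^2 + 1^2 + (-4)^2 + (-4)^2 = 59
(a.b)^2 = 10^2 = 100
|a|^2 * |b|^2 = 46 * 59 = 2714
Result = 100 - 2714 = -2614


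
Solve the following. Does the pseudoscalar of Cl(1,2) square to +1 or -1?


The pseudoscalar I = e1...e_n (product of all n generators) of Cl(p,q) satisfies I^2 = (-1)^(q + n(n-1)/2).
p = 1, q = 2, n = p + q = 3
n(n-1)/2 = 3 * 2 / 2 = 3
Exponent = q + n(n-1)/2 = 2 + 3 = 5
I^2 = (-1)^5 = -1


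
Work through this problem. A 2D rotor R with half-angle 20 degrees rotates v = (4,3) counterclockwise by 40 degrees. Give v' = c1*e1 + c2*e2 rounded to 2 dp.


Rotor R = cos(20deg) - sin(20deg)*e12
Rotation angle theta = 2 * 20 = 40 degrees
v' = R*v*~R rotates v by theta.
cos(40deg) = 0.7660, sin(40deg) = 0.6428
v'_1 = 4*cos(40deg) - 3*sin(40deg)
= 4*0.7660 - 3*0.6428
= 1.14
v'_2 = 4*sin(40deg) + 3*cos(40deg)
= 4*0.6428 + 3*0.7660
= 4.87
v' = 1.14*e1 + 4.87*e2


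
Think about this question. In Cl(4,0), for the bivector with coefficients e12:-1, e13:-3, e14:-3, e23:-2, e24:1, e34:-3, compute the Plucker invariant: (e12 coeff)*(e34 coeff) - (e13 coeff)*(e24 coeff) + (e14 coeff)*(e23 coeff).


Plucker relation: af - be + cd
a*f = (-1)*(-3) = 3
b*e = (-3)*1 = -3
c*d = (-3)*(-2) = 6
af - be + cd = 3 - (-3) + 6
= 12


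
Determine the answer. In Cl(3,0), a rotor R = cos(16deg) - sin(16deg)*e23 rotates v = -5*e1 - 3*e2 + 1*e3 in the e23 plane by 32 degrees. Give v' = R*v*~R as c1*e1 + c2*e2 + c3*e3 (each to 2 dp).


Rotor R = cos(16deg) - sin(16deg)*e23
Rotation angle theta = 2 * 16 = 32 degrees in the e23 plane (e2 -> e3).
The component perpendicular to the plane (e1) is invariant: v'_1 = v1 = -5.00
cos(32deg) = 0.8480, sin(32deg) = 0.5299
v'_2 = v2*cos(theta) - v3*sin(theta) = -3*0.8480 - 1*0.5299 = -3.07
v'_3 = v2*sin(theta) + v3*cos(theta) = -3*0.5299 + 1*0.8480 = -0.74
v' = -5.00*e1 - 3.07*e2 - 0.74*e3


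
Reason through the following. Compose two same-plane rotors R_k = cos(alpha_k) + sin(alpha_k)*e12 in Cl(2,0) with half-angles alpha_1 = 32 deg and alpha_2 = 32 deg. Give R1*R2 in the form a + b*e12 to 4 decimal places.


Same-plane rotors commute and their half-angles add:
R1*R2 = cos(a1 + a2) + sin(a1 + a2)*e12.
a1 + a2 = 32 + 32 = 64 deg
cos(64 deg) = 0.4384
sin(64 deg) = 0.8988
R1*R2 = 0.4384 + 0.8988*e12


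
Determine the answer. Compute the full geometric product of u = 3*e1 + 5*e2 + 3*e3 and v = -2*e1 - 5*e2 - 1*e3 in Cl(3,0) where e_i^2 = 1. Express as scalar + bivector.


In Cl(3,0): e_i^2 = 1, e_ie_j = -e_je_i for i != j.
Scalar part = u . v = 3*(-2) + 5*(-5) + 3*(-1)
= -6 + (-25) + (-3) = -34
e12 coeff = 3*(-5) - 5*(-2) = -15 - (-10) = -5
e13 coeff = 3*(-1) - 3*(-2) = -3 - (-6) = 3
e23 coeff = 5*(-1) - 3*(-5) = -5 - (-15) = 10
uv = -34 - 5*e12 + 3*e13 + 10*e23


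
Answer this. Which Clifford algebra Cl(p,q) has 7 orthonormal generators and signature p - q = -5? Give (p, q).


We need p + q = 7 and p - q = -5.
Adding: 2p = 7 + (-5) = 2, so p = 1.
Then q = 7 - 1 = 6.
(p, q) = (1, 6)


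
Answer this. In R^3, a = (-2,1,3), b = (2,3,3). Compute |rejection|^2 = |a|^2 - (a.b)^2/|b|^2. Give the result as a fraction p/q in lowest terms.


|a|^2 = (-2)^2 + 1^2 + 3^2 = 14
|b|^2 = 2^2 + 3^2 + 3^2 = 22
a . b = (-2)*2 + 1*3 + 3*3 = 8
(a.b)^2 = 8^2 = 64
|rej|^2 = 14 - 64/22
= (308 - 64)/22
= 244/22
In lowest terms: 122/11


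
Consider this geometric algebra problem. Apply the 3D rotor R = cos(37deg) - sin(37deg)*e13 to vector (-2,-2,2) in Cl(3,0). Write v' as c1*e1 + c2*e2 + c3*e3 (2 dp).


Rotor R = cos(37deg) - sin(37deg)*e13
Rotation angle theta = 2 * 37 = 74 degrees in the e13 plane (e1 -> e3).
The component perpendicular to the plane (e2) is invariant: v'_2 = v2 = -2.00
cos(74deg) = 0.2756, sin(74deg) = 0.9613
v'_1 = v1*cos(theta) - v3*sin(theta) = -2*0.2756 - 2*0.9613 = -2.47
v'_3 = v1*sin(theta) + v3*cos(theta) = -2*0.9613 + 2*0.2756 = -1.37
v' = -2.47*e1 - 2.00*e2 - 1.37*e3


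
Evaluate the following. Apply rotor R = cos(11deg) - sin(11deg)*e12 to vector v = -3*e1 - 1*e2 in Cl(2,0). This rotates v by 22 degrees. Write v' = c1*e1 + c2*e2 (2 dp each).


Rotor R = cos(11deg) - sin(11deg)*e12
Rotation angle theta = 2 * 11 = 22 degrees
v' = R*v*~R rotates v by theta.
cos(22deg) = 0.9272, sin(22deg) = 0.3746
v'_1 = -3*cos(22deg) - (-1)*sin(22deg)
= -3*0.9272 - (-1)*0.3746
= -2.41
v'_2 = -3*sin(22deg) + (-1)*cos(22deg)
= -3*0.3746 + (-1)*0.9272
= -2.05
v' = -2.41*e1 - 2.05*e2


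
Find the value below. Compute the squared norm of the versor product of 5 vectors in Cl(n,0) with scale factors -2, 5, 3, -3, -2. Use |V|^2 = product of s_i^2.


Each vector v_i has |v_i|^2 = s_i^2
Squared scales: (-2)^2 = 4, 5^2 = 25, 3^2 = 9, (-3)^2 = 9, (-2)^2 = 4
|V|^2 = 4 * 25 * 9 * 9 * 4
= 32400


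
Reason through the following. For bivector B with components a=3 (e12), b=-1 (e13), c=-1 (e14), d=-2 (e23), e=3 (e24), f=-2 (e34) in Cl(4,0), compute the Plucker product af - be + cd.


Plucker relation: af - be + cd
a*f = 3*(-2) = -6
b*e = (-1)*3 = -3
c*d = (-1)*(-2) = 2
af - be + cd = -6 - (-3) + 2
= -1


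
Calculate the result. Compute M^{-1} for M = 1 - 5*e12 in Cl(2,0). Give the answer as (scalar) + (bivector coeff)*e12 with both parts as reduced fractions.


M = 1 - 5*e12, where e12^2 = -1.
Since M commutes with its reverse ~M = a - b*e12, M * ~M = a^2 - b^2*e12^2 = a^2 + b^2.
So M^{-1} = ~M / (a^2 + b^2) = (a - b*e12)/(a^2 + b^2).
a^2 + b^2 = 1 + 25 = 26
Scalar part = 1/26 = 1/26
Bivector coeff = 5/26 = 5/26
M^{-1} = 1/26 + 5/26*e12


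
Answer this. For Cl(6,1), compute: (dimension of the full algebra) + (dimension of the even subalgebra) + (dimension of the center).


n = 6 + 1 = 7
Total dim = 2^7 = 128
Even subalgebra dim = 2^6 = 64
n is odd, so center dim = 2
Sum = 128 + 64 + 2 = 194


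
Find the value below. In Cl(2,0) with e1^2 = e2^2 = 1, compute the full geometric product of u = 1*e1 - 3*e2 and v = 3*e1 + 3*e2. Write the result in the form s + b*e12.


Expand: (1*e1 - 3*e2)(3*e1 + 3*e2)
= 1*3*e1e1 + 1*3*e1e2 + (-3)*3*e2e1 + (-3)*3*e2e2
Using e1^2 = e2^2 = 1, e2e1 = -e1e2:
Scalar part s = 1*3 + (-3)*3 = 3 + (-9) = -6
Bivector part b = 1*3 - (-3)*3 = 3 - (-9) = 12
uv = -6 + 12*e12


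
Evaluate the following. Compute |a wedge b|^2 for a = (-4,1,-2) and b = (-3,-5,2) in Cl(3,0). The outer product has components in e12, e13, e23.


a wedge b = (a1*b2 - a2*b1)*e12 + (a1*b3 - a3*b1)*e13 + (a2*b3 - a3*b2)*e23
e12 coeff: (-4)*(-5) - 1*(-3) = 20 - (-3) = 23
e13 coeff: (-4)*2 - (-2)*(-3) = -8 - 6 = -14
e23 coeff: 1*2 - (-2)*(-5) = 2 - 10 = -8
|a wedge b|^2 = 23^2 + (-14)^2 + (-8)^2
= 529 + 196 + 64
= 789


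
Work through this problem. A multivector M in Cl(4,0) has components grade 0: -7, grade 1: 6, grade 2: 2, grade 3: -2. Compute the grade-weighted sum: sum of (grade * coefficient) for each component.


Grade-weighted sum = sum of grade_k * coefficient_k
0*(-7) = 0
1*6 = 6
2*2 = 4
3*(-2) = -6
Total = 0 + 6 + 4 + (-6) = 4


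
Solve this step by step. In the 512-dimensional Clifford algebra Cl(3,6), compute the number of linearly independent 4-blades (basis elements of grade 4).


Number of grade-k basis blades in Cl(p,q) with n = p + q is C(n, k).
n = 3 + 6 = 9
C(9, 4) = 9! / (4! * 5!)
= 362880 / (24 * 120)
= 126


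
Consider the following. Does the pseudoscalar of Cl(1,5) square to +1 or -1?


The pseudoscalar I = e1...e_n (product of all n generators) of Cl(p,q) satisfies I^2 = (-1)^(q + n(n-1)/2).
p = 1, q = 5, n = p + q = 6
n(n-1)/2 = 6 * 5 / 2 = 15
Exponent = q + n(n-1)/2 = 5 + 15 = 20
I^2 = (-1)^20 = +1


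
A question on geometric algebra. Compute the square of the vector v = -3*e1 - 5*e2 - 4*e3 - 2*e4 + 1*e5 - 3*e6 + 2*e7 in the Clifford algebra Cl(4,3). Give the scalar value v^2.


v^2 = sum of c_i^2 * e_i^2
Positive signature terms (e_i^2 = +1): (-3)^2 + (-5)^2 + (-4)^2 + (-2)^2 = 54
Negative signature terms (e_j^2 = -1): 1^2 + (-3)^2 + 2^2 = 14
v^2 = 54 - 14 = 40


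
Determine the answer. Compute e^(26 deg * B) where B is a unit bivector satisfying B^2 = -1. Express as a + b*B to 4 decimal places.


For a unit bivector B with B^2 = -1, the exponential series gives
e^(theta*B) = cos(theta) + sin(theta)*B (the GA analogue of Euler's formula).
theta = 26 degrees = 0.453786 rad
cos(26 deg) = 0.8988
sin(26 deg) = 0.4384
exp(theta*B) = 0.8988 + 0.4384*B


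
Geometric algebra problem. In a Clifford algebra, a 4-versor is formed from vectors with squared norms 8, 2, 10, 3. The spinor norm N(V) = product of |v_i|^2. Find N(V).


Spinor norm N(V) = |v1|^2 * |v2|^2 * ... * |v4|^2
= 8 * 2 * 10 * 3
Running product: 8, 16, 160, 480
N(V) = 480


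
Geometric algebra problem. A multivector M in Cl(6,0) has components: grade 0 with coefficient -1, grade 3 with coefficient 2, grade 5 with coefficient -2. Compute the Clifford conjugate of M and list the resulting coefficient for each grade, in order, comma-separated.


Clifford conjugate sign for grade k: (-1)^(k(k+1)/2)
Grade 0: (-1)^(0*1/2) = (-1)^0 = 1, coeff -1 -> -1
Grade 3: (-1)^(3*4/2) = (-1)^6 = 1, coeff 2 -> 2
Grade 5: (-1)^(5*6/2) = (-1)^15 = -1, coeff -2 -> 2
Conjugated coefficients: -1, 2, 2


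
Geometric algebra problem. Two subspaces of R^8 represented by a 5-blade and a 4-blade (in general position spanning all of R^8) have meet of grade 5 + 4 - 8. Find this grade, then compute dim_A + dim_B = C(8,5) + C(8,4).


Meet grade = grade(A) + grade(B) - n
= 5 + 4 - 8 = 1
C(8,5) = 56
C(8,4) = 70
dim_A + dim_B = 56 + 70 = 126


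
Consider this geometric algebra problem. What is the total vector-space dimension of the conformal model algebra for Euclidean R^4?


The conformal model of R^4 uses Cl(5,1): the 4 Euclidean generators plus two extra orthogonal generators e+ (e+^2 = +1) and e- (e-^2 = -1), from which the null vectors e0, einf are built.
Number of generators m = 4 + 2 = 6.
dim Cl(p,q) = 2^m = 2^6 = 64


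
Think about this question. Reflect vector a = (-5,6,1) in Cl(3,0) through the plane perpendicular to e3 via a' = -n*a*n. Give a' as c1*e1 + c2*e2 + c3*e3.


Reflection formula: a' = -n*a*n, with n = e3 (unit vector, n^2 = 1).
For reflection through hyperplane perp to e3:
The component along e3 flips sign, others stay.
a = (-5, 6, 1)
a' = (-5, 6, -1)
a' = -5*e1 + 6*e2 - 1*e3


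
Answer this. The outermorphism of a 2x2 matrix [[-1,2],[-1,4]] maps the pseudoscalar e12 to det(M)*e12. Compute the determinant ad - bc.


The outermorphism of a linear map f sends e1^e2 to f(e1)^f(e2).
f(e1) = -1*e1 - 1*e2
f(e2) = 2*e1 + 4*e2
f(e1) ^ f(e2) = (-1*e1 - 1*e2) ^ (2*e1 + 4*e2)
= (-1)*4*e12 + (-1)*2*e21
= (-4 - (-2))*e12
= -2*e12
Coefficient = -2


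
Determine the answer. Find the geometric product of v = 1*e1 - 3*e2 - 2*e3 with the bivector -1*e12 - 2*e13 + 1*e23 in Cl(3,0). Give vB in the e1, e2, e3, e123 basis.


vB has grade-1 (vector) and grade-3 (trivector) parts: vB = (v _| B) + (v ^ B).
Vector part <vB>_1:
  e1: -v2*b12 - v3*b13 = -(-3)*(-1) - (-2)*(-2) = -7
  e2: v1*b12 - v3*b23 = (1)*(-1) - (-2)*(1) = 1
  e3: v1*b13 + v2*b23 = (1)*(-2) + (-3)*(1) = -5
Trivector part <vB>_3:
  e123: v1*b23 - v2*b13 + v3*b12 = (1)*(1) - (-3)*(-2) + (-2)*(-1) = -3
vB = -7*e1 + 1*e2 - 5*e3 - 3*e123


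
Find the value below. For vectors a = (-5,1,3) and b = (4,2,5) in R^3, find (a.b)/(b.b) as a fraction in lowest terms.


Projection coefficient = (a . b) / (b . b)
a . b = (-5)*4 + 1*2 + 3*5
= -20 + 2 + 15 = -3
b . b = 4^2 + 2^2 + 5^2
= 16 + 4 + 25 = 45
Coefficient = -3/45
In lowest terms: -1/15


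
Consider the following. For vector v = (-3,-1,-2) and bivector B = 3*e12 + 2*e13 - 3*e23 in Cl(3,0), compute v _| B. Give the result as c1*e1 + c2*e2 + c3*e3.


Left contraction v _| B = <vB>_1 (grade-1 part of the geometric product vB).
Using e1_|e12 = e2, e2_|e12 = -e1, e1_|e13 = e3, e3_|e13 = -e1, e2_|e23 = e3, e3_|e23 = -e2:
e1 coeff: -v2*b12 - v3*b13 = -(-1)*(3) - (-2)*(2) = 7
e2 coeff: v1*b12 - v3*b23 = (-3)*(3) - (-2)*(-3) = -15
e3 coeff: v1*b13 + v2*b23 = (-3)*(2) + (-1)*(-3) = -3
v _| B = 7*e1 - 15*e2 - 3*e3


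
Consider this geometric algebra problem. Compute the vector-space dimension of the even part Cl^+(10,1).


Even subalgebra dimension = 2^(n-1)
n = 10 + 1 = 11
2^(11 - 1) = 2^10 = 1024
Verification: sum of C(11,k) for even k = 1 + 55 + 330 + 462 + 165 + 11 = 1024
Result = 1024


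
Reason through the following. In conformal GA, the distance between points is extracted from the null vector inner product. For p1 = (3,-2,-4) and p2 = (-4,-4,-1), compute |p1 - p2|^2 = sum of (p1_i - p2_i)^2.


p1 - p2 = (7, 2, -3)
|p1 - p2|^2 = 7^2 + 2^2 + (-3)^2
= 49 + 4 + 9
= 62


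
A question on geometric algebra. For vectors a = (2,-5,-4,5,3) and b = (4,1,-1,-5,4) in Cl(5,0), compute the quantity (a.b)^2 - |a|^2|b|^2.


a . b = 2*4 + (-5)*1 + (-4)*(-1) + 5*(-5) + 3*4
= 8 + (-5) + 4 + (-25) + 12 = -6
|a|^2 = 2^2 + (-5)^2 + (-4)^2 + 5^2 + 3^2 = 79
|b|^2 = 4^2 + 1^2 + (-1)^2 + (-5)^2 + 4^2 = 59
(a.b)^2 = (-6)^2 = 36
|a|^2 * |b|^2 = 79 * 59 = 4661
Result = 36 - 4661 = -4625


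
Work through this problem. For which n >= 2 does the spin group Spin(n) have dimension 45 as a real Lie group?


dim Spin(n) = dim so(n) = n(n-1)/2.
Solve n(n-1)/2 = 45, i.e. n^2 - n - 90 = 0.
Discriminant = 1 + 8*45 = 361
n = (1 + sqrt(361))/2 = (1 + 19)/2 = 10


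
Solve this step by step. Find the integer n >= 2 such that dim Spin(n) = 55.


dim Spin(n) = dim so(n) = n(n-1)/2.
Solve n(n-1)/2 = 55, i.e. n^2 - n - 110 = 0.
Discriminant = 1 + 8*55 = 441
n = (1 + sqrt(441))/2 = (1 + 21)/2 = 11


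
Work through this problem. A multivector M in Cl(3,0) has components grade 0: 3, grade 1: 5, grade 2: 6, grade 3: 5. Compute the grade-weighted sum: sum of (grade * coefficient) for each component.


Grade-weighted sum = sum of grade_k * coefficient_k
0*3 = 0
1*5 = 5
2*6 = 12
3*5 = 15
Total = 0 + 5 + 12 + 15 = 32


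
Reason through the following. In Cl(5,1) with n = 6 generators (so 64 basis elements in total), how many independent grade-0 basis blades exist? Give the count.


Number of grade-k basis blades in Cl(p,q) with n = p + q is C(n, k).
n = 5 + 1 = 6
C(6, 0) = 6! / (0! * 6!)
= 720 / (1 * 720)
= 1


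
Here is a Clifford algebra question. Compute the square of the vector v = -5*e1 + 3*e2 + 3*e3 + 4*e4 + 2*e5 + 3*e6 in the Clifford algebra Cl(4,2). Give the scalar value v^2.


v^2 = sum of c_i^2 * e_i^2
Positive signature terms (e_i^2 = +1): (-5)^2 + 3^2 + 3^2 + 4^2 = 59
Negative signature terms (e_j^2 = -1): 2^2 + 3^2 = 13
v^2 = 59 - 13 = 46


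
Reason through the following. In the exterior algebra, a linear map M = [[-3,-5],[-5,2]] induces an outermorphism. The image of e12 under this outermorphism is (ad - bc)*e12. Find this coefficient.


The outermorphism of a linear map f sends e1^e2 to f(e1)^f(e2).
f(e1) = -3*e1 - 5*e2
f(e2) = -5*e1 + 2*e2
f(e1) ^ f(e2) = (-3*e1 - 5*e2) ^ (-5*e1 + 2*e2)
= (-3)*2*e12 + (-5)*(-5)*e21
= (-6 - 25)*e12
= -31*e12
Coefficient = -31


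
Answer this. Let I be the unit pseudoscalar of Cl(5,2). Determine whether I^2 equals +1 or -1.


The pseudoscalar I = e1...e_n (product of all n generators) of Cl(p,q) satisfies I^2 = (-1)^(q + n(n-1)/2).
p = 5, q = 2, n = p + q = 7
n(n-1)/2 = 7 * 6 / 2 = 21
Exponent = q + n(n-1)/2 = 2 + 21 = 23
I^2 = (-1)^23 = -1


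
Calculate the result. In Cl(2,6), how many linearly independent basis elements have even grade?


Even subalgebra dimension = 2^(n-1)
n = 2 + 6 = 8
2^(8 - 1) = 2^7 = 128
Verification: sum of C(8,k) for even k = 1 + 28 + 70 + 28 + 1 = 128
Result = 128


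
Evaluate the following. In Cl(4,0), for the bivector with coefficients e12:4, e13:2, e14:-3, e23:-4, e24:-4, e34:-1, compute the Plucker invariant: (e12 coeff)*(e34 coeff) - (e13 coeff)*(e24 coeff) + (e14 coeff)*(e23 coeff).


Plucker relation: af - be + cd
a*f = 4*(-1) = -4
b*e = 2*(-4) = -8
c*d = (-3)*(-4) = 12
af - be + cd = -4 - (-8) + 12
= 16


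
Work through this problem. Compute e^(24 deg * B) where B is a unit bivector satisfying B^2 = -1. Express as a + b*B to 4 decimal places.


For a unit bivector B with B^2 = -1, the exponential series gives
e^(theta*B) = cos(theta) + sin(theta)*B (the GA analogue of Euler's formula).
theta = 24 degrees = 0.418879 rad
cos(24 deg) = 0.9135
sin(24 deg) = 0.4067
exp(theta*B) = 0.9135 + 0.4067*B


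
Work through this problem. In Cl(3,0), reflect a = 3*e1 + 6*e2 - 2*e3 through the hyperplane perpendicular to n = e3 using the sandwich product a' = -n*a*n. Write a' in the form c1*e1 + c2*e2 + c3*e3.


Reflection formula: a' = -n*a*n, with n = e3 (unit vector, n^2 = 1).
For reflection through hyperplane perp to e3:
The component along e3 flips sign, others stay.
a = (3, 6, -2)
a' = (3, 6, 2)
a' = 3*e1 + 6*e2 + 2*e3


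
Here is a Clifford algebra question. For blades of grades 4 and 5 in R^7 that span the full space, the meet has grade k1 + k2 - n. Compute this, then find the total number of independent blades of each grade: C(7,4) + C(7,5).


Meet grade = grade(A) + grade(B) - n
= 4 + 5 - 7 = 2
C(7,4) = 35
C(7,5) = 21
dim_A + dim_B = 35 + 21 = 56


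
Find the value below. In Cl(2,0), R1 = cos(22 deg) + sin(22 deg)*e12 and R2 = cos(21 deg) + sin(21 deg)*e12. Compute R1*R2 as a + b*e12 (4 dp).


Same-plane rotors commute and their half-angles add:
R1*R2 = cos(a1 + a2) + sin(a1 + a2)*e12.
a1 + a2 = 22 + 21 = 43 deg
cos(43 deg) = 0.7314
sin(43 deg) = 0.6820
R1*R2 = 0.7314 + 0.6820*e12


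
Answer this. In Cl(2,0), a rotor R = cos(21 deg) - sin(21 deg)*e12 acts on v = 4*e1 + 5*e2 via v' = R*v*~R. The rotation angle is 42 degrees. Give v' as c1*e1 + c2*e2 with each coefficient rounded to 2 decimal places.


Rotor R = cos(21deg) - sin(21deg)*e12
Rotation angle theta = 2 * 21 = 42 degrees
v' = R*v*~R rotates v by theta.
cos(42deg) = 0.7431, sin(42deg) = 0.6691
v'_1 = 4*cos(42deg) - 5*sin(42deg)
= 4*0.7431 - 5*0.6691
= -0.37
v'_2 = 4*sin(42deg) + 5*cos(42deg)
= 4*0.6691 + 5*0.7431
= 6.39
v' = -0.37*e1 + 6.39*e2
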